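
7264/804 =1816/201 = 9.03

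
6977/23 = 6977/23 = 303.35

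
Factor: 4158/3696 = 2^ ( - 3)*3^2= 9/8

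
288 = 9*32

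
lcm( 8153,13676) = 423956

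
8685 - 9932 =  - 1247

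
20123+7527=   27650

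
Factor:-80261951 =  - 7^2*11^1*43^1*3463^1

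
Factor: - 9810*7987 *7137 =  - 2^1*3^4*5^1*7^2 * 13^1*61^1*109^1 *163^1=- 559201578390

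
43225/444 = 43225/444 = 97.35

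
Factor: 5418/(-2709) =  - 2^1 = - 2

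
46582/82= 23291/41= 568.07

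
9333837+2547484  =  11881321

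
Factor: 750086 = 2^1*375043^1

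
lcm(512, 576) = 4608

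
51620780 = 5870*8794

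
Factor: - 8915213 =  - 8915213^1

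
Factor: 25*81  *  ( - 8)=-2^3 * 3^4*5^2 = - 16200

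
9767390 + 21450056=31217446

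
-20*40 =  - 800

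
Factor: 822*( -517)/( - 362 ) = 212487/181= 3^1*11^1 *47^1*137^1 * 181^(-1)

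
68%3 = 2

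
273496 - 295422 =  - 21926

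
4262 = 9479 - 5217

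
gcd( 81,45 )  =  9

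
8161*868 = 7083748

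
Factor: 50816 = 2^7*397^1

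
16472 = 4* 4118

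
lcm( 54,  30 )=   270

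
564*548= 309072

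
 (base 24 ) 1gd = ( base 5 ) 12343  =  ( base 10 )973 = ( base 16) 3cd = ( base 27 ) 191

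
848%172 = 160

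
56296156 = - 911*(  -  61796 )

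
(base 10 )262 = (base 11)219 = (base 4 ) 10012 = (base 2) 100000110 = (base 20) D2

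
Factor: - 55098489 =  - 3^1*337^1 * 54499^1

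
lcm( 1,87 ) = 87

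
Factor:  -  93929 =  - 11^1 * 8539^1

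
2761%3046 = 2761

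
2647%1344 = 1303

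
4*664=2656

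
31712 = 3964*8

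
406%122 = 40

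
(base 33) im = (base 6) 2504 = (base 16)268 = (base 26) ni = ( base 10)616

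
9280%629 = 474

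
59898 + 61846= 121744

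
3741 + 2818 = 6559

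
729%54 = 27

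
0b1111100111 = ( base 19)2EB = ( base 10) 999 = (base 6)4343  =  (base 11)829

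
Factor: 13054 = 2^1*61^1*107^1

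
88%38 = 12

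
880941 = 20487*43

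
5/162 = 5/162 = 0.03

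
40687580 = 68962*590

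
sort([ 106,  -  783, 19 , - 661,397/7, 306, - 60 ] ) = [ - 783, - 661,  -  60, 19 , 397/7, 106, 306]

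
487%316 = 171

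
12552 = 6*2092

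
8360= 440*19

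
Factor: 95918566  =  2^1*47959283^1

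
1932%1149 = 783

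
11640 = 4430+7210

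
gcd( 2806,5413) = 1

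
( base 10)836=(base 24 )1AK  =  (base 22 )1G0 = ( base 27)13Q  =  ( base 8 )1504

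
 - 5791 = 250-6041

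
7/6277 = 7/6277 = 0.00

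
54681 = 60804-6123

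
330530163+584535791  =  915065954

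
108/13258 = 54/6629 = 0.01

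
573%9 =6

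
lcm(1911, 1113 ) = 101283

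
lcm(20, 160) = 160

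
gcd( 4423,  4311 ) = 1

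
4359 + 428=4787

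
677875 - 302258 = 375617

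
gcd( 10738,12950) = 14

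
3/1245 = 1/415 = 0.00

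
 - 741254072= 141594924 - 882848996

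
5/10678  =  5/10678=0.00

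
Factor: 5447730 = 2^1*3^1*5^1 *113^1 * 1607^1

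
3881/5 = 3881/5 = 776.20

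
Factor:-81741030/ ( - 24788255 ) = 2^1*3^1  *7^1*19^( - 1 )*269^1 *311^( -1 )*839^( - 1 )*1447^1 = 16348206/4957651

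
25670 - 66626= -40956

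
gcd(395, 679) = 1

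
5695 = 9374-3679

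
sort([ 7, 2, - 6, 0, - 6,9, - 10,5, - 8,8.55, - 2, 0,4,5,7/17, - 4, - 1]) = [ - 10, - 8, - 6, - 6, - 4,-2, - 1,0, 0, 7/17, 2,4, 5, 5,7, 8.55,9 ] 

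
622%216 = 190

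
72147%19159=14670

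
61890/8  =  7736 + 1/4 =7736.25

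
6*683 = 4098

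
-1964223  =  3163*( - 621)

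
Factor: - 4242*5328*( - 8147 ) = 2^5* 3^3*7^1*37^1* 101^1*8147^1= 184133410272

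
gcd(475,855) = 95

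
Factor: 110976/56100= 2^5*5^( - 2)*11^( - 1)*17^1 = 544/275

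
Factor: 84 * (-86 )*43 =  - 2^3*3^1*7^1*43^2 = - 310632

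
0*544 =0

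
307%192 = 115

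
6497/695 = 9 + 242/695 = 9.35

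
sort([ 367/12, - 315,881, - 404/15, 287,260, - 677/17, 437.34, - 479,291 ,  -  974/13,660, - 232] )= [  -  479, -315, - 232, - 974/13, - 677/17, - 404/15,367/12,260, 287,291  ,  437.34,660,881]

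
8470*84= 711480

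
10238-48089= - 37851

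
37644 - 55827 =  - 18183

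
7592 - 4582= 3010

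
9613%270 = 163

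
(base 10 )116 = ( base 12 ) 98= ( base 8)164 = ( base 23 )51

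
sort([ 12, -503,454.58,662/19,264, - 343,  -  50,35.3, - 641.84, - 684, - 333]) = [ - 684, - 641.84,-503, - 343,  -  333, - 50 , 12, 662/19, 35.3,  264 , 454.58]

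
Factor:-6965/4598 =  - 2^(-1)* 5^1*7^1*11^(-2 )*19^( - 1)*199^1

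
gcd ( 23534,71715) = 7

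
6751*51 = 344301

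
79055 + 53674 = 132729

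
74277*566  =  42040782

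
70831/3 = 23610  +  1/3 = 23610.33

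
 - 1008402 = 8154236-9162638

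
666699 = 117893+548806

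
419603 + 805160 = 1224763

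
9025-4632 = 4393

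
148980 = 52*2865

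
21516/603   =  35+ 137/201 = 35.68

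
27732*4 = 110928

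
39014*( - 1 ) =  - 39014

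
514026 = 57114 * 9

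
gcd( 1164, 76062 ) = 6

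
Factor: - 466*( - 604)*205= 2^3*5^1*41^1 *151^1*233^1 = 57700120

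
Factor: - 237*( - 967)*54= 2^1*3^4*79^1*967^1 = 12375666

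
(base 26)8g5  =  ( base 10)5829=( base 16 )16c5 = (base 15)1ad9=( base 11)441a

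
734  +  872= 1606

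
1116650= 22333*50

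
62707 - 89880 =-27173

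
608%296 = 16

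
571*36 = 20556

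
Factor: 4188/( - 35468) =-1047/8867=- 3^1 * 349^1*8867^(-1)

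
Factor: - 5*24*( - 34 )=4080 = 2^4*3^1 * 5^1*17^1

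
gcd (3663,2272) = 1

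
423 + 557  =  980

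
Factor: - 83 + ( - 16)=  -  3^2*11^1= -  99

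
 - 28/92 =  -1 + 16/23 = - 0.30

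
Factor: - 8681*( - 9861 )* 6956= 2^2*3^1*19^1*37^1 *47^1*173^1 * 8681^1 = 595456839996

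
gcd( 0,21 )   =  21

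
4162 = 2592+1570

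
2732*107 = 292324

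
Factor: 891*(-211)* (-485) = 3^4*5^1*11^1*97^1 * 211^1 = 91180485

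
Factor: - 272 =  - 2^4*17^1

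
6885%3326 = 233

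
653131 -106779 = 546352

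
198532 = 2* 99266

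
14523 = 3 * 4841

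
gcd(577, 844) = 1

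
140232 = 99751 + 40481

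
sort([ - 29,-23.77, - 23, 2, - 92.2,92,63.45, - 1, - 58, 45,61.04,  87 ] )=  [ - 92.2 , - 58, - 29, - 23.77, - 23, - 1,  2,  45, 61.04,63.45, 87, 92 ] 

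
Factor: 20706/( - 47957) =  -174/403  =  - 2^1*3^1*13^( - 1)*29^1*31^( - 1)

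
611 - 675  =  -64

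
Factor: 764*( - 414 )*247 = - 2^3*3^2*13^1*19^1*23^1*191^1 = - 78125112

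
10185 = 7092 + 3093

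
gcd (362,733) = 1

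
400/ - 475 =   -  16/19 = - 0.84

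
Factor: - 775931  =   - 13^1*17^1*3511^1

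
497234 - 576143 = - 78909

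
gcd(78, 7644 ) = 78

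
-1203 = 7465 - 8668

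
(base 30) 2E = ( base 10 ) 74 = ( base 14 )54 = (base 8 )112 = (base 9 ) 82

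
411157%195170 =20817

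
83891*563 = 47230633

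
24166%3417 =247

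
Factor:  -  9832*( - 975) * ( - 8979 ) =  - 86074489800  =  - 2^3*3^2*5^2*13^1*41^1*73^1*1229^1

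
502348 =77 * 6524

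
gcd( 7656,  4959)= 87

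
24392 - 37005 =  - 12613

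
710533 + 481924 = 1192457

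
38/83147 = 38/83147 = 0.00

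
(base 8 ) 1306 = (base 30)NK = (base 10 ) 710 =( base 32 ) m6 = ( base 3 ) 222022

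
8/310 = 4/155=   0.03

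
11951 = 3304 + 8647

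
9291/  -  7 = - 1328 + 5/7 = - 1327.29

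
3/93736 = 3/93736 = 0.00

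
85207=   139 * 613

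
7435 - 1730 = 5705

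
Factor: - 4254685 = - 5^1*193^1 * 4409^1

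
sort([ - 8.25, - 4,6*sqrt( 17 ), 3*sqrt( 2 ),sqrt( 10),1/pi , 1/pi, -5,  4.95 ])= [ - 8.25,  -  5 , - 4, 1/pi, 1/pi, sqrt( 10), 3 *sqrt( 2), 4.95,  6*sqrt( 17 ) ]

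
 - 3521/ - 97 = 36 + 29/97 = 36.30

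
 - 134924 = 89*( - 1516)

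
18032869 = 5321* 3389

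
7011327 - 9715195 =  - 2703868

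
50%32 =18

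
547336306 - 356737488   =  190598818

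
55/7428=55/7428  =  0.01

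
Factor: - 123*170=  - 2^1*3^1*5^1*17^1*41^1 = -20910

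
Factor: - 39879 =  - 3^3*7^1 * 211^1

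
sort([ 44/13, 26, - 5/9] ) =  [ - 5/9 , 44/13, 26 ] 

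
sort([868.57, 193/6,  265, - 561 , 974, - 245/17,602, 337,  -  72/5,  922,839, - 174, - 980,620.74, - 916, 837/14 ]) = [- 980,  -  916, - 561, - 174,-245/17, - 72/5, 193/6,837/14,265 , 337,  602,620.74, 839, 868.57,922,974]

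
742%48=22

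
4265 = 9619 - 5354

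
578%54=38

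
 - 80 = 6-86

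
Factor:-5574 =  - 2^1*3^1*929^1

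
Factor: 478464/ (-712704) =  - 623/928 =- 2^(-5 )*7^1*29^( - 1)*89^1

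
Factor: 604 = 2^2 * 151^1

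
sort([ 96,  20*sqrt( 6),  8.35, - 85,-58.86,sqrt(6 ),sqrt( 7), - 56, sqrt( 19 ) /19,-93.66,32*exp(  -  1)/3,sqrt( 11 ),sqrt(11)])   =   [ -93.66 , - 85,-58.86 ,-56,  sqrt( 19)/19,sqrt (6 ),sqrt ( 7),sqrt( 11),sqrt(11 ),32*exp( - 1) /3, 8.35 , 20*sqrt(6),  96]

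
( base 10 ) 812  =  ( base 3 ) 1010002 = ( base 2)1100101100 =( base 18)292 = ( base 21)1he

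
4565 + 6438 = 11003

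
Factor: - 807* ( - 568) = 458376 = 2^3*3^1 * 71^1*269^1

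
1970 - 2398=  - 428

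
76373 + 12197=88570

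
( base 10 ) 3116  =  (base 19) 8C0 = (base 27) 47b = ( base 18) 9b2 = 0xc2c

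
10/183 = 10/183 = 0.05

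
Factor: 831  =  3^1*277^1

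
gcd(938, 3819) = 67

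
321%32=1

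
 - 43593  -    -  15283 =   -  28310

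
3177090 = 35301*90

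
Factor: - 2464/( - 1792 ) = 11/8 = 2^(- 3 ) * 11^1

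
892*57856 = 51607552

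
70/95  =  14/19 =0.74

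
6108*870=5313960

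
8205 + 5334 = 13539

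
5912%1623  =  1043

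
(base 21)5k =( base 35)3K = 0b1111101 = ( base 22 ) 5f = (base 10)125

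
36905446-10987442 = 25918004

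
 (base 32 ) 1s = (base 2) 111100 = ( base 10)60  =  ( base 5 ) 220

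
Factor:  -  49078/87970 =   -  5^(-1 ) * 19^(  -  1 ) * 53^1 = - 53/95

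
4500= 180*25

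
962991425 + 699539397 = 1662530822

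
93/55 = 1 + 38/55 = 1.69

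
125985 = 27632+98353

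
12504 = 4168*3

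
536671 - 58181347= -57644676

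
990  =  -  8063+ 9053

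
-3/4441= - 1 + 4438/4441  =  - 0.00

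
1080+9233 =10313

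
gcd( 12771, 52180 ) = 1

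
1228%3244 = 1228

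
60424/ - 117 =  - 517 + 5/9 = - 516.44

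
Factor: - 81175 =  - 5^2 * 17^1 *191^1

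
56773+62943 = 119716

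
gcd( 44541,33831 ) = 63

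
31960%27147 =4813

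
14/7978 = 7/3989 = 0.00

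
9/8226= 1/914 = 0.00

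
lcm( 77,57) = 4389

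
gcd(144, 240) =48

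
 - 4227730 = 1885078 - 6112808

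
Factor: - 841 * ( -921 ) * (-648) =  - 501915528 = - 2^3 * 3^5 * 29^2 * 307^1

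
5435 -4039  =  1396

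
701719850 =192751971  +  508967879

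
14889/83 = 14889/83 =179.39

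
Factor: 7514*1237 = 2^1*13^1*17^2*1237^1 = 9294818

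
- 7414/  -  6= 3707/3 =1235.67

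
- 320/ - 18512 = 20/1157=0.02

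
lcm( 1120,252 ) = 10080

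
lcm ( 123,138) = 5658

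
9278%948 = 746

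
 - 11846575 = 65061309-76907884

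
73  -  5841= - 5768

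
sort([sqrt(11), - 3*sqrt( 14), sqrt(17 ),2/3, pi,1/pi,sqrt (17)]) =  [ - 3*sqrt( 14), 1/pi, 2/3, pi, sqrt( 11 ), sqrt(17),sqrt(17)] 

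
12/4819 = 12/4819 = 0.00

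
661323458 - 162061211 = 499262247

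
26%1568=26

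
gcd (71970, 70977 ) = 3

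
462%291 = 171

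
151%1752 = 151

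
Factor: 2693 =2693^1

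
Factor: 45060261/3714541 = 3^1*37^( - 1 )*100393^( - 1)*15020087^1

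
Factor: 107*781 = 11^1*71^1*107^1 = 83567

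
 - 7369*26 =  - 191594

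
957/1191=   319/397 = 0.80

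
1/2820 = 1/2820 = 0.00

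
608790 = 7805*78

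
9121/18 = 506 + 13/18 = 506.72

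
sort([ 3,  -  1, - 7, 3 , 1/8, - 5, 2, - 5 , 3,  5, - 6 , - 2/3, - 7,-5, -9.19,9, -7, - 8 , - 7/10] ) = [ -9.19 ,-8, - 7, -7, - 7, - 6, - 5, - 5, -5, - 1 ,  -  7/10, - 2/3,1/8 , 2, 3,  3 , 3 , 5,  9]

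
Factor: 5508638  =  2^1*23^1*31^1 * 3863^1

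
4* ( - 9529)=-38116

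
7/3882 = 7/3882 = 0.00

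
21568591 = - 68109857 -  - 89678448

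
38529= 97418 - 58889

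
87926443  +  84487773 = 172414216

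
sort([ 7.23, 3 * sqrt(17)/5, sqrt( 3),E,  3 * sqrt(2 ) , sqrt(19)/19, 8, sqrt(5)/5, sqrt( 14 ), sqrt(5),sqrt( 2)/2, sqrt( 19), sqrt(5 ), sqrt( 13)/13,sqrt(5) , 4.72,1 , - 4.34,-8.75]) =[-8.75, - 4.34, sqrt( 19 ) /19, sqrt ( 13) /13,sqrt(5)/5,sqrt( 2)/2,1, sqrt(3 ), sqrt( 5),sqrt(5), sqrt(5 ), 3 * sqrt(17) /5,E, sqrt(14 ), 3 * sqrt(2), sqrt( 19),4.72,7.23, 8 ] 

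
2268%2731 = 2268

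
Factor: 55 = 5^1*11^1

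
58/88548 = 29/44274 = 0.00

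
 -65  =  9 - 74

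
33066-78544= - 45478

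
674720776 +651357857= 1326078633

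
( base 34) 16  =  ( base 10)40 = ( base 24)1G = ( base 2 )101000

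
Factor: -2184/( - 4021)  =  2^3*3^1 * 7^1*13^1 * 4021^(-1)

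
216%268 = 216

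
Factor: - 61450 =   -  2^1 *5^2 *1229^1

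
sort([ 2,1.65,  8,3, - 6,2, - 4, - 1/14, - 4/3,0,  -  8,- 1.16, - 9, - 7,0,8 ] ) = [ - 9,  -  8, - 7, - 6, - 4,-4/3,  -  1.16, - 1/14 , 0,0, 1.65, 2, 2,  3,8,8] 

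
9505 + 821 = 10326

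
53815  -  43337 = 10478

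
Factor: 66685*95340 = 2^2 *3^1*5^2 * 7^1*227^1 * 13337^1 = 6357747900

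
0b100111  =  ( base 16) 27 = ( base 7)54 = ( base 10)39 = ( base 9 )43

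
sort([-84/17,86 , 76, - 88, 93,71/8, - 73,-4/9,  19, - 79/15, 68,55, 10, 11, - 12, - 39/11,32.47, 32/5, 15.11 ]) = [-88,-73, - 12,  -  79/15, - 84/17, - 39/11, - 4/9, 32/5,71/8, 10, 11,15.11, 19,32.47,  55, 68,76,86,  93]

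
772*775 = 598300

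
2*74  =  148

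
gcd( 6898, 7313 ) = 1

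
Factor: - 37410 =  - 2^1*3^1 * 5^1* 29^1*43^1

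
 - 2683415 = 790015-3473430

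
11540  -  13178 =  - 1638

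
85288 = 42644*2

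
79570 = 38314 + 41256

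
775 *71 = 55025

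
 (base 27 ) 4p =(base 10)133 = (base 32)45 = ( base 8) 205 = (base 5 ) 1013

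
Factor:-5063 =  - 61^1*83^1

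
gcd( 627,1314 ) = 3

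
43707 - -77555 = 121262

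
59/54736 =59/54736 = 0.00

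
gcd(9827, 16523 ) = 31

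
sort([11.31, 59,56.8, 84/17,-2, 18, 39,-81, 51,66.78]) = [ - 81, - 2, 84/17 , 11.31, 18,39,51, 56.8, 59, 66.78]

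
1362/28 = 48 + 9/14 = 48.64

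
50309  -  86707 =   -  36398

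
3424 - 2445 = 979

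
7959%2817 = 2325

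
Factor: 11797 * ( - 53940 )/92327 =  - 636330180/92327 = -2^2*3^1*5^1*  17^( - 1)*29^1*31^1*47^1*251^1*5431^( - 1) 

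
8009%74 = 17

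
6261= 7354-1093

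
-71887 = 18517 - 90404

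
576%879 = 576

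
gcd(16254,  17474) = 2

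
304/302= 152/151 = 1.01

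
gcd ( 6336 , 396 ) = 396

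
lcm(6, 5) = 30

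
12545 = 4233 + 8312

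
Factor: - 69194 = -2^1 * 29^1*1193^1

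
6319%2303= 1713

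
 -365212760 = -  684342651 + 319129891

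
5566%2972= 2594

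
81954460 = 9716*8435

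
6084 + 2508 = 8592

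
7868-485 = 7383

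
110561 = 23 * 4807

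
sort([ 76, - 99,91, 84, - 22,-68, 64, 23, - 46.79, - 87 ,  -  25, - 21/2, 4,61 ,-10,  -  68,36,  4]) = [ - 99, - 87, - 68, - 68, - 46.79, - 25, - 22,  -  21/2, - 10,  4,4 , 23,36, 61,64,76,84, 91 ]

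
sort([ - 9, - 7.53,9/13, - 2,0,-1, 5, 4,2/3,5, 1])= [ - 9, - 7.53, -2,-1, 0,2/3,9/13,1, 4,  5, 5] 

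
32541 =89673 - 57132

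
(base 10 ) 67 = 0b1000011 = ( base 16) 43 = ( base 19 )3a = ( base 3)2111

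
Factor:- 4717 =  - 53^1*89^1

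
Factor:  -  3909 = - 3^1 * 1303^1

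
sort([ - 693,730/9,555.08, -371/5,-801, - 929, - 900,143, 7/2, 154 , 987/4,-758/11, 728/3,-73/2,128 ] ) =[-929,-900, - 801, - 693,-371/5, - 758/11 ,-73/2, 7/2, 730/9,128  ,  143 , 154, 728/3, 987/4, 555.08 ]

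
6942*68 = 472056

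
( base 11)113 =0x87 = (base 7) 252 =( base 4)2013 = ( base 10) 135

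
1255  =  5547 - 4292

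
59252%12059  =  11016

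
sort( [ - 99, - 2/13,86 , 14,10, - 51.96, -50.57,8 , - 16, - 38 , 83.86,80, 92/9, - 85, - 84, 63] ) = [ -99, - 85, - 84 , - 51.96, - 50.57, - 38, - 16,  -  2/13,8,10,92/9, 14,  63,80, 83.86, 86]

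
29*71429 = 2071441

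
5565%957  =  780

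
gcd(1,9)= 1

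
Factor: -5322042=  - 2^1 * 3^2*11^1 * 26879^1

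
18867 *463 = 8735421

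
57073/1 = 57073 = 57073.00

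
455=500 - 45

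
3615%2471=1144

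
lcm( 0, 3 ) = 0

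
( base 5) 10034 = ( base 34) iw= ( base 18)1he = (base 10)644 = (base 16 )284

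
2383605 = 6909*345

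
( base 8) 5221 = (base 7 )10613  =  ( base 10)2705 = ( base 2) 101010010001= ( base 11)203A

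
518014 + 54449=572463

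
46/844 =23/422   =  0.05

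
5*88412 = 442060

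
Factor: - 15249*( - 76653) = 1168881597= 3^4  *13^1*17^2 * 23^1 * 167^1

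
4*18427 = 73708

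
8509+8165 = 16674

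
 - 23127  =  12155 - 35282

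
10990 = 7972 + 3018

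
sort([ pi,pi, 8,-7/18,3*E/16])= [  -  7/18, 3*E/16,pi, pi,8 ] 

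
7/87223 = 7/87223 = 0.00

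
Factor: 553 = 7^1 * 79^1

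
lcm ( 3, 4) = 12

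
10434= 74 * 141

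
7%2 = 1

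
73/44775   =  73/44775 = 0.00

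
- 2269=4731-7000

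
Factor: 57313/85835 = 5^(  -  1 )*37^1 * 1549^1*17167^( - 1) 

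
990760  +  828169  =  1818929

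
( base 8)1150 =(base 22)160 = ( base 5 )4431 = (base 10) 616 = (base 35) HL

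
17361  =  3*5787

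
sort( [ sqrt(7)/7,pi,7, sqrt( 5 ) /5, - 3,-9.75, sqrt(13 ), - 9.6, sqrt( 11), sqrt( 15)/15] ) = [-9.75 , - 9.6, - 3, sqrt(15 ) /15, sqrt (7)/7, sqrt(5) /5, pi, sqrt(11), sqrt(13), 7 ] 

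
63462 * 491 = 31159842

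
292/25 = 292/25 = 11.68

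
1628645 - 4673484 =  - 3044839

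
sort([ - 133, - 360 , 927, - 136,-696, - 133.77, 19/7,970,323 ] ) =[ - 696,-360 , - 136 , - 133.77,-133, 19/7, 323,927,970 ]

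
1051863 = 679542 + 372321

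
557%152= 101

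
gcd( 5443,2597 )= 1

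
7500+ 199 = 7699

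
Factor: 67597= 23^1*2939^1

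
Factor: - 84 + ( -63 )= - 3^1 * 7^2 = -147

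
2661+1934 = 4595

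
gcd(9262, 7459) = 1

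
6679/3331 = 6679/3331 = 2.01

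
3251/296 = 10 + 291/296 = 10.98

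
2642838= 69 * 38302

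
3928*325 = 1276600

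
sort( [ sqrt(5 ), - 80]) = [-80,  sqrt (5)]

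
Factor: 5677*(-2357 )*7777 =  - 104061618353 =- 7^2*11^1*101^1*811^1*2357^1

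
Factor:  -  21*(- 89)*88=2^3 *3^1*7^1*11^1*89^1 = 164472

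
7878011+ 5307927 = 13185938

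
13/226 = 13/226 = 0.06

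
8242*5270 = 43435340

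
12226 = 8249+3977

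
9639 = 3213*3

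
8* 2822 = 22576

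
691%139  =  135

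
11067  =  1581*7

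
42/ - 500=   -21/250  =  - 0.08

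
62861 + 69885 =132746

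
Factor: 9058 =2^1*7^1*647^1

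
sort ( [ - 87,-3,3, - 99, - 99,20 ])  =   [ - 99, - 99,  -  87,-3,3,  20] 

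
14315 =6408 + 7907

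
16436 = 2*8218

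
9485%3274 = 2937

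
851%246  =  113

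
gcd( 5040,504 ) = 504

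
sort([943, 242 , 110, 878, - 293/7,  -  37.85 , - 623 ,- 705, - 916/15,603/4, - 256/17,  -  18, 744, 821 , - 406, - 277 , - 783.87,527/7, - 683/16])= [ - 783.87, - 705, - 623,-406,-277, - 916/15 , - 683/16, - 293/7 , - 37.85 , - 18 ,- 256/17,527/7 , 110, 603/4,242,744,821,878, 943 ] 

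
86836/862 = 100 + 318/431 = 100.74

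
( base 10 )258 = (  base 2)100000010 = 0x102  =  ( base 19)DB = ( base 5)2013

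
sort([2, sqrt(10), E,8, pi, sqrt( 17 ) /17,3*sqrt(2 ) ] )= [sqrt(  17 )/17, 2, E, pi, sqrt (10), 3*sqrt( 2),8] 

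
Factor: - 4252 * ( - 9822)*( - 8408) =-2^6*3^1*1051^1*1063^1*1637^1 = - 351144514752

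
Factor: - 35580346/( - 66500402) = 73^1 * 167^( - 1) *199103^ ( - 1)*243701^1   =  17790173/33250201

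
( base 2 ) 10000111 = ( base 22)63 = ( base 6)343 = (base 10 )135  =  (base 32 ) 47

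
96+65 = 161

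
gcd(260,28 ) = 4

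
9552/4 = 2388= 2388.00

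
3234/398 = 1617/199 = 8.13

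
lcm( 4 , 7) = 28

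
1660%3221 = 1660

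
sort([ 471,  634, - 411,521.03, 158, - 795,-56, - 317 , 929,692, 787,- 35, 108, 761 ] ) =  [ -795, - 411, - 317, -56,  -  35,108 , 158, 471  ,  521.03, 634,692 , 761,787,929]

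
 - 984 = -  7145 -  - 6161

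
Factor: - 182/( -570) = 91/285 = 3^( - 1)*5^(  -  1)*7^1*13^1*19^( - 1)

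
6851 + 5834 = 12685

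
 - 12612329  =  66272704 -78885033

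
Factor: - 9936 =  - 2^4*3^3*23^1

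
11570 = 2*5785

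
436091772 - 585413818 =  - 149322046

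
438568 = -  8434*(-52 )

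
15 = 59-44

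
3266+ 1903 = 5169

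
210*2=420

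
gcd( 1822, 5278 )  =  2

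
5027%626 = 19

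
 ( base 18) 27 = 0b101011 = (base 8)53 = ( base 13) 34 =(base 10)43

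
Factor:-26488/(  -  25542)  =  2^2*3^ ( - 3)*7^1 = 28/27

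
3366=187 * 18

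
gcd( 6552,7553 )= 91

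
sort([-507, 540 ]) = [ - 507,540 ]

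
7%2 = 1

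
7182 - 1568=5614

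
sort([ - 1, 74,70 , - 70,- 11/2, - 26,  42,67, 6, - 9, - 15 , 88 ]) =[ - 70, - 26, - 15, - 9,-11/2, - 1,6,  42,67,70,74,88] 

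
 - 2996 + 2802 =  - 194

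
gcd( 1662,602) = 2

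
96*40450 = 3883200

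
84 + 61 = 145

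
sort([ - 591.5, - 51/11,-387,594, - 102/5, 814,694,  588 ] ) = [-591.5, - 387 ,-102/5, - 51/11, 588,  594,  694, 814 ] 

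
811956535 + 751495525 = 1563452060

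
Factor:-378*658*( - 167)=2^2*3^3*7^2*47^1*167^1 = 41536908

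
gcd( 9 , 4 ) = 1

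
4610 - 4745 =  - 135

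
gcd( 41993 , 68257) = 49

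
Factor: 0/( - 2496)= 0= 0^1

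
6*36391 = 218346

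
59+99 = 158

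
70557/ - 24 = -2940 +1/8 = - 2939.88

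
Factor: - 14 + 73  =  59 = 59^1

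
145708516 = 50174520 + 95533996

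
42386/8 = 5298 + 1/4 =5298.25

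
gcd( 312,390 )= 78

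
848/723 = 848/723  =  1.17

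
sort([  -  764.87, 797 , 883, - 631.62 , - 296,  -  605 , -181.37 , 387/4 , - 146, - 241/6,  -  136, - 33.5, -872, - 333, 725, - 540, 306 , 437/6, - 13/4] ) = [ - 872, - 764.87 , - 631.62,-605,  -  540, -333, - 296, - 181.37, - 146, - 136, - 241/6,-33.5, - 13/4, 437/6,387/4, 306, 725, 797, 883 ]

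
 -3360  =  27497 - 30857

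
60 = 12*5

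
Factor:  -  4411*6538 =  - 2^1*7^1 * 11^1*401^1*467^1 = - 28839118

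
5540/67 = 82 + 46/67 = 82.69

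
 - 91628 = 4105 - 95733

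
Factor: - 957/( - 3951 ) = 319/1317 = 3^( - 1 )*11^1 *29^1*439^( - 1)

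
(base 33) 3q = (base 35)3K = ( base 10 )125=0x7d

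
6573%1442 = 805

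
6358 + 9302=15660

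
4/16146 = 2/8073 = 0.00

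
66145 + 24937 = 91082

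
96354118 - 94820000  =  1534118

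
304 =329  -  25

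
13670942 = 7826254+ 5844688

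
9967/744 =13 + 295/744= 13.40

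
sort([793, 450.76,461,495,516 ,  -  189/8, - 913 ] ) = [ - 913, - 189/8,  450.76 , 461,495,  516,793] 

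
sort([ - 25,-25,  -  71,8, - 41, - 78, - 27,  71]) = [ - 78,-71,-41, - 27 ,  -  25, - 25, 8, 71 ]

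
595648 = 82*7264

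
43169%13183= 3620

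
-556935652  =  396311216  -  953246868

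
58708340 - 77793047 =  - 19084707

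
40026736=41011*976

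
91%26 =13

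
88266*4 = 353064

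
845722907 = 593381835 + 252341072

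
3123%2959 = 164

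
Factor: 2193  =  3^1*17^1 * 43^1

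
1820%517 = 269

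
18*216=3888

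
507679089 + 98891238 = 606570327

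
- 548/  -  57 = 9+35/57= 9.61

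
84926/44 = 42463/22 = 1930.14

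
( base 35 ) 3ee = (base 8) 10123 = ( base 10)4179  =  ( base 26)64j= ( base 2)1000001010011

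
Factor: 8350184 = 2^3* 1043773^1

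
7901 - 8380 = - 479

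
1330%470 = 390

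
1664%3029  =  1664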